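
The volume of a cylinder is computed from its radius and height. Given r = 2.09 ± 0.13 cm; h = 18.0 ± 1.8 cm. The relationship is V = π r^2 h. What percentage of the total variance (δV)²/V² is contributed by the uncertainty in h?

(δV/V)² = (2·δr/r)² + (1·δh/h)²
  r term: (2×0.0622)² = 0.0155
  h term: (1×0.100)² = 0.0100
Total = 0.0255. Share from h = 0.0100/0.0255 = 0.393.

39.3%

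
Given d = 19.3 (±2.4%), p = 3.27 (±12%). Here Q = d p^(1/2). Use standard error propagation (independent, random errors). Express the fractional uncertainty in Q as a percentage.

Each factor contributes (exponent × relative error)² to (δQ/Q)²:
  (1·δd/d)² = (1×0.0240)² = 0.000576;  (½·δp/p)² = (0.5×0.120)² = 0.00360
δQ/Q = √(0.00418) = 0.0646

6.46%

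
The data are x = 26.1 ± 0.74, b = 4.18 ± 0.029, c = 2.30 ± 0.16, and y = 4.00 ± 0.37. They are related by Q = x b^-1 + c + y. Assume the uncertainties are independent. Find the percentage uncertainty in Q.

3.53%

Let p = x·b^-1 = 6.24. δp/p = √((1·δx/x)² + (-1·δb/b)²) = √(0.000804 + 4.81e-05) = 0.0292, so δp = 0.182.
Q = p + c + y: δQ = √(δp² + δc² + δy²) = √(0.0332 + 0.0256 + 0.137) = 0.442
Q = 12.5, so δQ/Q = 0.442/12.5 = 0.0353.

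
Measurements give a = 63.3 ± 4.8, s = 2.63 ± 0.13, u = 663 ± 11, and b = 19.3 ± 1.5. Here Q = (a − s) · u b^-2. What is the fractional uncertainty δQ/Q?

0.175

Let w = a − s = 60.7. δw = √(δa² + δs²) = √(23.0 + 0.0169) = 4.80, so δw/w = 0.0791.
Q is then a monomial in w, u, b:
δQ/Q = √((δw/w)² + (1·δu/u)² + (-2·δb/b)²) = √(0.00626 + 0.000275 + 0.0242) = 0.175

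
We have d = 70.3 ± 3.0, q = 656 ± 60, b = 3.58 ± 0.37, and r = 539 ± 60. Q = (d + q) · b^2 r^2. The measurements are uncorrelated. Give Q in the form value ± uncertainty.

Let u = d + q = 726. δu = √(δd² + δq²) = √(9.00 + 3600) = 60.1, so δu/u = 0.0827.
Q is then a monomial in u, b, r:
δQ/Q = √((δu/u)² + (2·δb/b)² + (2·δr/r)²) = √(0.00684 + 0.0427 + 0.0496) = 0.315
Q = 2.7e+09, so δQ = 0.315 × 2.7e+09 = 8.51e+08.

(2.70 ± 0.851) × 10^9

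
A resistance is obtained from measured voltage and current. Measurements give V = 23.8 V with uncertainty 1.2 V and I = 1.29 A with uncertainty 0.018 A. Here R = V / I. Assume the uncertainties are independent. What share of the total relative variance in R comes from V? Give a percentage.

(δR/R)² = (1·δV/V)² + (-1·δI/I)²
  V term: (1×0.0504)² = 0.00254
  I term: (-1×0.0140)² = 0.000195
Total = 0.00274. Share from V = 0.00254/0.00274 = 0.929.

92.9%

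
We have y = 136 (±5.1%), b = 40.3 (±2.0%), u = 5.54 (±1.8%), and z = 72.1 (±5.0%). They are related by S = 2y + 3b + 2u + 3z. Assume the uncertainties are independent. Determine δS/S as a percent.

Each term contributes (cᵢ δxᵢ)² to (δS)²:
  (2·δy)² = 192;  (3·δb)² = 5.85;  (2·δu)² = 0.0398;  (3·δz)² = 117
δS = √(315) = 17.8
S = 620, so δS/S = 17.8/620 = 0.0286.

2.86%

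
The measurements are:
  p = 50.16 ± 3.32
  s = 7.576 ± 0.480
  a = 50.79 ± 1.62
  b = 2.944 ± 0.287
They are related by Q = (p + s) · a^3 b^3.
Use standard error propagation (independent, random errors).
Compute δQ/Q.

0.313

Let u = p + s = 57.74. δu = √(δp² + δs²) = √(11.0 + 0.230) = 3.35, so δu/u = 0.0581.
Q is then a monomial in u, a, b:
δQ/Q = √((δu/u)² + (3·δa/a)² + (3·δb/b)²) = √(0.00338 + 0.00916 + 0.0855) = 0.313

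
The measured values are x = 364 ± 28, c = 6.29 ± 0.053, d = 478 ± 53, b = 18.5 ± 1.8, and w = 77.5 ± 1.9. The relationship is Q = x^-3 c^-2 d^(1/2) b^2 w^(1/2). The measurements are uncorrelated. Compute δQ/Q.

Relative error in a monomial: (δQ/Q)² = Σ (nᵢ · δxᵢ/xᵢ)².
  (-3·δx/x)² = (-3×0.0769)² = 0.0533;  (-2·δc/c)² = (-2×0.00843)² = 0.000284;  (½·δd/d)² = (0.5×0.111)² = 0.00307;  (2·δb/b)² = (2×0.0973)² = 0.0379;  (½·δw/w)² = (0.5×0.0245)² = 0.000150
δQ/Q = √(0.0946) = 0.308

0.308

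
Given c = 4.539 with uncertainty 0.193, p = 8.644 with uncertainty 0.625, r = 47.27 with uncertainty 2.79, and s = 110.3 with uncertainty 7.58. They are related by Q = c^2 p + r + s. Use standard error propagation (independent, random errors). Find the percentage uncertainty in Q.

6.39%

Let w = c^2·p = 178.1. δw/w = √((2·δc/c)² + (1·δp/p)²) = √(0.00723 + 0.00523) = 0.112, so δw = 19.9.
Q = w + r + s: δQ = √(δw² + δr² + δs²) = √(395 + 7.78 + 57.5) = 21.5
Q = 335.7, so δQ/Q = 21.5/335.7 = 0.0639.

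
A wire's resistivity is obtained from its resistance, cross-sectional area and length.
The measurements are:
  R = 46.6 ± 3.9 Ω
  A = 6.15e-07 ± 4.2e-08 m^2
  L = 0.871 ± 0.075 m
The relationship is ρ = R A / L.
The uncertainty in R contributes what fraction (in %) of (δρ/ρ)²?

36.7%

(δρ/ρ)² = (1·δR/R)² + (1·δA/A)² + (-1·δL/L)²
  R term: (1×0.0837)² = 0.00700
  A term: (1×0.0683)² = 0.00466
  L term: (-1×0.0861)² = 0.00741
Total = 0.0191. Share from R = 0.00700/0.0191 = 0.367.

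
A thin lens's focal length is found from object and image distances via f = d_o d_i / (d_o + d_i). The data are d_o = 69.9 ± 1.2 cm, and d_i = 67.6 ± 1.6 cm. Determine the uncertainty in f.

∂f/∂d_o = (d_i/(d_o+d_i))² = 0.242;  ∂f/∂d_i = (d_o/(d_o+d_i))² = 0.258
δf = √((∂f/∂d_o · δd_o)² + (∂f/∂d_i · δd_i)²) = √(0.0841 + 0.171) = 0.505 cm

0.505 cm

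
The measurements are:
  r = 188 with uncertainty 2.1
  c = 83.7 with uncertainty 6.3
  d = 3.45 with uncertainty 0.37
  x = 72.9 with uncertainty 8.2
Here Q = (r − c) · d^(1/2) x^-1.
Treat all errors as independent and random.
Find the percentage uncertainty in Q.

14.0%

Let u = r − c = 104. δu = √(δr² + δc²) = √(4.41 + 39.7) = 6.64, so δu/u = 0.0637.
Q is then a monomial in u, d, x:
δQ/Q = √((δu/u)² + (½·δd/d)² + (-1·δx/x)²) = √(0.00405 + 0.00288 + 0.0127) = 0.140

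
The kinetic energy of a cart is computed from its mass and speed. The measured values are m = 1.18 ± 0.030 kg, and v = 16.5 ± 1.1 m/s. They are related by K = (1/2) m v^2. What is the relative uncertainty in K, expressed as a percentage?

13.6%

For a monomial K ∝ m, v^2, fractional errors add in quadrature:
  (1·δm/m)² = (1×0.0254)² = 0.000646;  (2·δv/v)² = (2×0.0667)² = 0.0178
δK/K = √(0.0184) = 0.136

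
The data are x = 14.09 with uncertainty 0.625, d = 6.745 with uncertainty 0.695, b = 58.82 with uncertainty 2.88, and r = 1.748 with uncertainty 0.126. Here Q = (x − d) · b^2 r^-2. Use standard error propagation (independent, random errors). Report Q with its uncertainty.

Let u = x − d = 7.345. δu = √(δx² + δd²) = √(0.391 + 0.483) = 0.935, so δu/u = 0.127.
Q is then a monomial in u, b, r:
δQ/Q = √((δu/u)² + (2·δb/b)² + (-2·δr/r)²) = √(0.0162 + 0.00959 + 0.0208) = 0.216
Q = 8317, so δQ = 0.216 × 8317 = 1790.

8317 ± 1790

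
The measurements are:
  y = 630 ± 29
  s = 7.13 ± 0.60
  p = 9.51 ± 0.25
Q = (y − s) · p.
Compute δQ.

317

Let u = y − s = 623. δu = √(δy² + δs²) = √(841 + 0.360) = 29.0, so δu/u = 0.0466.
Q is then a monomial in u, p:
δQ/Q = √((δu/u)² + (1·δp/p)²) = √(0.00217 + 0.000691) = 0.0535
Q = 5920, so δQ = 0.0535 × 5920 = 317.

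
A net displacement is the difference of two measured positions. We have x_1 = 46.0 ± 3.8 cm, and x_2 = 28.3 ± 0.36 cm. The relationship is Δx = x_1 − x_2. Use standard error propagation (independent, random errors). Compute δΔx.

3.82 cm

Δx is a linear combination, so absolute uncertainties add in quadrature:
  (δx_1)² = 14.4;  (δx_2)² = 0.130
δΔx = √(14.6) = 3.82 cm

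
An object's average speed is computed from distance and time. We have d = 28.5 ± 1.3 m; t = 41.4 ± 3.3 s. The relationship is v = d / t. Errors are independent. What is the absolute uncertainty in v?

0.0632 m/s

For a monomial v ∝ d, t^-1, fractional errors add in quadrature:
  (1·δd/d)² = (1×0.0456)² = 0.00208;  (-1·δt/t)² = (-1×0.0797)² = 0.00635
δv/v = √(0.00843) = 0.0918
v = 0.688 m/s, so δv = 0.0918 × 0.688 = 0.0632 m/s.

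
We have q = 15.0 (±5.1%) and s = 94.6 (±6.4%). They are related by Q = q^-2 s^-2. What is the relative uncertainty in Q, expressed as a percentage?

Products/powers → add relative errors in quadrature, weighted by exponent:
  (-2·δq/q)² = (-2×0.0510)² = 0.0104;  (-2·δs/s)² = (-2×0.0640)² = 0.0164
δQ/Q = √(0.0268) = 0.164

16.4%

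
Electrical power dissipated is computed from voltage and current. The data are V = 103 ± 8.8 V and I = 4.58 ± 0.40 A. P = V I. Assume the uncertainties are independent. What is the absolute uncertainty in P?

57.6 W

Relative error in a monomial: (δP/P)² = Σ (nᵢ · δxᵢ/xᵢ)².
  (1·δV/V)² = (1×0.0854)² = 0.00730;  (1·δI/I)² = (1×0.0873)² = 0.00763
δP/P = √(0.0149) = 0.122
P = 472 W, so δP = 0.122 × 472 = 57.6 W.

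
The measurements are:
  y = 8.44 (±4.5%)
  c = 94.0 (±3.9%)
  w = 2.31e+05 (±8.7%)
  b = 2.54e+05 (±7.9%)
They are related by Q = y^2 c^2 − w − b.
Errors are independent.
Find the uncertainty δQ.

80200

Let p = y^2·c^2 = 6.29e+05. δp/p = √((2·δy/y)² + (2·δc/c)²) = √(0.00810 + 0.00608) = 0.119, so δp = 75000.
Q = p − w − b: δQ = √(δp² + δw² + δb²) = √(5.62e+09 + 4.04e+08 + 4.03e+08) = 80200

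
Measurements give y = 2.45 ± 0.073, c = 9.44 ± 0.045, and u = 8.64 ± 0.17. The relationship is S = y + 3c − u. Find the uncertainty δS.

0.229

For a sum/difference, combine absolute errors in quadrature:
  (δy)² = 0.00533;  (3·δc)² = 0.0182;  (δu)² = 0.0289
δS = √(0.0525) = 0.229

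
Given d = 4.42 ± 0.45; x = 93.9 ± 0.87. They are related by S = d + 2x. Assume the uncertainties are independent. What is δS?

1.80

For a sum/difference, combine absolute errors in quadrature:
  (δd)² = 0.203;  (2·δx)² = 3.03
δS = √(3.23) = 1.80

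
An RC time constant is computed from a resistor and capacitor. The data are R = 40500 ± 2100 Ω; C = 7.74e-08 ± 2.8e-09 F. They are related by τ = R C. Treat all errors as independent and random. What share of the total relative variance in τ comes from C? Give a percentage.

32.7%

(δτ/τ)² = (1·δR/R)² + (1·δC/C)²
  R term: (1×0.0519)² = 0.00269
  C term: (1×0.0362)² = 0.00131
Total = 0.00400. Share from C = 0.00131/0.00400 = 0.327.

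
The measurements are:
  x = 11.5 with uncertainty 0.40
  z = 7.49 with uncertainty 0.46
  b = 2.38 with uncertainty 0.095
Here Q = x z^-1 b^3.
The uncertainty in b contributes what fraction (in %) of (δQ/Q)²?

(δQ/Q)² = (1·δx/x)² + (-1·δz/z)² + (3·δb/b)²
  x term: (1×0.0348)² = 0.00121
  z term: (-1×0.0614)² = 0.00377
  b term: (3×0.0399)² = 0.0143
Total = 0.0193. Share from b = 0.0143/0.0193 = 0.742.

74.2%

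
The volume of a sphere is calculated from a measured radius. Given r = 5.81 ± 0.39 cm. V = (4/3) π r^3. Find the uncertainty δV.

165 cm^3

V ∝ r^3, so δV/V = |3| · δr/r = 3 × 0.0671 = 0.201.
V = 822 cm^3, so δV = 0.201 × 822 = 165 cm^3.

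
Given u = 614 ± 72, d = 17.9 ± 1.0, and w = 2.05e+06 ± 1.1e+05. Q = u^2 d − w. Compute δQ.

1.63e+06

Let p = u^2·d = 6.75e+06. δp/p = √((2·δu/u)² + (1·δd/d)²) = √(0.0550 + 0.00312) = 0.241, so δp = 1.63e+06.
Q = p − w: δQ = √(δp² + δw²) = √(2.65e+12 + 1.21e+10) = 1.63e+06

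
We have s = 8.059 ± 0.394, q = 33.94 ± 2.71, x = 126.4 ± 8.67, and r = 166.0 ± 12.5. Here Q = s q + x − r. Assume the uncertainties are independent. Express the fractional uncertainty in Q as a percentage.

Let p = s·q = 273.5. δp/p = √((1·δs/s)² + (1·δq/q)²) = √(0.00239 + 0.00638) = 0.0936, so δp = 25.6.
Q = p + x − r: δQ = √(δp² + δx² + δr²) = √(656 + 75.2 + 156) = 29.8
Q = 233.9, so δQ/Q = 29.8/233.9 = 0.127.

12.7%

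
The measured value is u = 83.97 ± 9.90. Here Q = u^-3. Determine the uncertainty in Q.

5.97e-07

For a monomial Q ∝ u^-3, fractional errors add in quadrature:
  (-3·δu/u)² = (-3×0.118)² = 0.125
δQ/Q = √(0.125) = 0.354
Q = 1.689e-06, so δQ = 0.354 × 1.689e-06 = 5.97e-07.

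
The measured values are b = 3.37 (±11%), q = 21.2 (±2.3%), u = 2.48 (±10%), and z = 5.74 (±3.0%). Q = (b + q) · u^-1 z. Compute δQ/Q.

Let w = b + q = 24.6. δw = √(δb² + δq²) = √(0.137 + 0.238) = 0.613, so δw/w = 0.0249.
Q is then a monomial in w, u, z:
δQ/Q = √((δw/w)² + (-1·δu/u)² + (1·δz/z)²) = √(0.000621 + 0.0100 + 0.000900) = 0.107

0.107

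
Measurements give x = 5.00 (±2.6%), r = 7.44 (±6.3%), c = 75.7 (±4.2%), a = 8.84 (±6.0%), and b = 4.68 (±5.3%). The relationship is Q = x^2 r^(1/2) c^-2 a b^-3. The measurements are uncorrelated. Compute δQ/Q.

0.199

For a monomial Q ∝ x^2, r^(1/2), c^-2, a, b^-3, fractional errors add in quadrature:
  (2·δx/x)² = (2×0.0260)² = 0.00270;  (½·δr/r)² = (0.5×0.0630)² = 0.000992;  (-2·δc/c)² = (-2×0.0420)² = 0.00706;  (1·δa/a)² = (1×0.0600)² = 0.00360;  (-3·δb/b)² = (-3×0.0530)² = 0.0253
δQ/Q = √(0.0396) = 0.199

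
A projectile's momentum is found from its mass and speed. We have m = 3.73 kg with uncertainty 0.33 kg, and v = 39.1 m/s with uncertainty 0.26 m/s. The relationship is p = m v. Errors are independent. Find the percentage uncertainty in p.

p is a product of powers, so relative uncertainties combine in quadrature:
  (1·δm/m)² = (1×0.0885)² = 0.00783;  (1·δv/v)² = (1×0.00665)² = 4.42e-05
δp/p = √(0.00787) = 0.0887

8.87%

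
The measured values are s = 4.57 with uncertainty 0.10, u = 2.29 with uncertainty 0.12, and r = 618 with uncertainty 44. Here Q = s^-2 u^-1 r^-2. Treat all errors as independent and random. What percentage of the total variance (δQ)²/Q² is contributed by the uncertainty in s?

7.68%

(δQ/Q)² = (-2·δs/s)² + (-1·δu/u)² + (-2·δr/r)²
  s term: (-2×0.0219)² = 0.00192
  u term: (-1×0.0524)² = 0.00275
  r term: (-2×0.0712)² = 0.0203
Total = 0.0249. Share from s = 0.00192/0.0249 = 0.0768.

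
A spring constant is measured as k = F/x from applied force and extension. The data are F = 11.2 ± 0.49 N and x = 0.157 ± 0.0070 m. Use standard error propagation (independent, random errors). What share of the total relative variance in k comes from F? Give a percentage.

(δk/k)² = (1·δF/F)² + (-1·δx/x)²
  F term: (1×0.0438)² = 0.00191
  x term: (-1×0.0446)² = 0.00199
Total = 0.00390. Share from F = 0.00191/0.00390 = 0.491.

49.1%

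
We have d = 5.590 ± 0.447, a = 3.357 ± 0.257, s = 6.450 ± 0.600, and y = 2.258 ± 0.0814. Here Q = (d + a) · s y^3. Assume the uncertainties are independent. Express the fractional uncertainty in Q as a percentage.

Let u = d + a = 8.947. δu = √(δd² + δa²) = √(0.200 + 0.0660) = 0.516, so δu/u = 0.0576.
Q is then a monomial in u, s, y:
δQ/Q = √((δu/u)² + (1·δs/s)² + (3·δy/y)²) = √(0.00332 + 0.00865 + 0.0117) = 0.154

15.4%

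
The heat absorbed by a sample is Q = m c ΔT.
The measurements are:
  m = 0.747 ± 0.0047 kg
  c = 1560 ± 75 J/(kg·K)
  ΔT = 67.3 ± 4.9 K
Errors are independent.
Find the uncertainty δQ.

6860 J

For a monomial Q ∝ m, c, ΔT, fractional errors add in quadrature:
  (1·δm/m)² = (1×0.00629)² = 3.96e-05;  (1·δc/c)² = (1×0.0481)² = 0.00231;  (1·δΔT/ΔT)² = (1×0.0728)² = 0.00530
δQ/Q = √(0.00765) = 0.0875
Q = 78400 J, so δQ = 0.0875 × 78400 = 6860 J.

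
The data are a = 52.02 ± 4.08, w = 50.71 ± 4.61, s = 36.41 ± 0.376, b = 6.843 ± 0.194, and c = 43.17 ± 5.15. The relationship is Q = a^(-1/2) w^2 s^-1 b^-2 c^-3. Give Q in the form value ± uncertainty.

(2.599 ± 1.06) × 10^-6

Each factor contributes (exponent × relative error)² to (δQ/Q)²:
  (−½·δa/a)² = (-0.5×0.0784)² = 0.00154;  (2·δw/w)² = (2×0.0909)² = 0.0331;  (-1·δs/s)² = (-1×0.0103)² = 0.000107;  (-2·δb/b)² = (-2×0.0284)² = 0.00321;  (-3·δc/c)² = (-3×0.119)² = 0.128
δQ/Q = √(0.166) = 0.407
Q = 2.599e-06, so δQ = 0.407 × 2.599e-06 = 1.06e-06.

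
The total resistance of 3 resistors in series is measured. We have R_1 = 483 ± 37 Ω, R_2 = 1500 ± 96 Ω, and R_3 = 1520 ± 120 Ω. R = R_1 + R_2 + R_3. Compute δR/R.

0.0451

Absolute uncertainties add in quadrature for a linear combination:
  (δR_1)² = 1370;  (δR_2)² = 9220;  (δR_3)² = 14400
δR = √(25000) = 158 Ω
R = 3500 Ω, so δR/R = 158/3500 = 0.0451.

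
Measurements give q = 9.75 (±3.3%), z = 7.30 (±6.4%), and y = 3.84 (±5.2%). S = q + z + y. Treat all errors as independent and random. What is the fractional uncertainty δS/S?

Absolute uncertainties add in quadrature for a linear combination:
  (δq)² = 0.104;  (δz)² = 0.218;  (δy)² = 0.0399
δS = √(0.362) = 0.601
S = 20.9, so δS/S = 0.601/20.9 = 0.0288.

0.0288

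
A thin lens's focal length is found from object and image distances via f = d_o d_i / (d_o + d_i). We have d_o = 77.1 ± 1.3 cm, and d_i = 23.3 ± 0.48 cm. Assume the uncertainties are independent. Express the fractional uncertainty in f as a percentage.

1.63%

∂f/∂d_o = (d_i/(d_o+d_i))² = 0.0539;  ∂f/∂d_i = (d_o/(d_o+d_i))² = 0.590
δf = √((∂f/∂d_o · δd_o)² + (∂f/∂d_i · δd_i)²) = √(0.00490 + 0.0801) = 0.292 cm
f = 17.9 cm, so δf/f = 0.292/17.9 = 0.0163.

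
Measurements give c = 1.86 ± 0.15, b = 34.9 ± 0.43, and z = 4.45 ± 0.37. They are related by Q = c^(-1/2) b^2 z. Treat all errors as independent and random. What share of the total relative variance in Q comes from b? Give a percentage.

(δQ/Q)² = (−½·δc/c)² + (2·δb/b)² + (1·δz/z)²
  c term: (-0.5×0.0806)² = 0.00163
  b term: (2×0.0123)² = 0.000607
  z term: (1×0.0831)² = 0.00691
Total = 0.00915. Share from b = 0.000607/0.00915 = 0.0664.

6.64%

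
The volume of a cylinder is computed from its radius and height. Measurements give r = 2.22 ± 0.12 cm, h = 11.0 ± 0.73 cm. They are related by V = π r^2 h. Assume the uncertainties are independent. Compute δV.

21.6 cm^3

Relative error in a monomial: (δV/V)² = Σ (nᵢ · δxᵢ/xᵢ)².
  (2·δr/r)² = (2×0.0541)² = 0.0117;  (1·δh/h)² = (1×0.0664)² = 0.00440
δV/V = √(0.0161) = 0.127
V = 170 cm^3, so δV = 0.127 × 170 = 21.6 cm^3.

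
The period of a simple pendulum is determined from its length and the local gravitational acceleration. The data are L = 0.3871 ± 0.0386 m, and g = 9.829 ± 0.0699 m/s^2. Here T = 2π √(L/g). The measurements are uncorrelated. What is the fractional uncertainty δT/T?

Products/powers → add relative errors in quadrature, weighted by exponent:
  (½·δL/L)² = (0.5×0.0997)² = 0.00249;  (−½·δg/g)² = (-0.5×0.00711)² = 1.26e-05
δT/T = √(0.00250) = 0.0500

0.0500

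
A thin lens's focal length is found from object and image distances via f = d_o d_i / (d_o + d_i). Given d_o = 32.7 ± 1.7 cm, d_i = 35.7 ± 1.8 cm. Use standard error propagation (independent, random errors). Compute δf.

0.619 cm

∂f/∂d_o = (d_i/(d_o+d_i))² = 0.272;  ∂f/∂d_i = (d_o/(d_o+d_i))² = 0.229
δf = √((∂f/∂d_o · δd_o)² + (∂f/∂d_i · δd_i)²) = √(0.214 + 0.169) = 0.619 cm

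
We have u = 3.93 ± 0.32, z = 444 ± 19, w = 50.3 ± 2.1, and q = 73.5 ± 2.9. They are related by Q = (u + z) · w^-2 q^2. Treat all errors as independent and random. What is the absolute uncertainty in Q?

117

Let h = u + z = 448. δh = √(δu² + δz²) = √(0.102 + 361) = 19.0, so δh/h = 0.0424.
Q is then a monomial in h, w, q:
δQ/Q = √((δh/h)² + (-2·δw/w)² + (2·δq/q)²) = √(0.00180 + 0.00697 + 0.00623) = 0.122
Q = 956, so δQ = 0.122 × 956 = 117.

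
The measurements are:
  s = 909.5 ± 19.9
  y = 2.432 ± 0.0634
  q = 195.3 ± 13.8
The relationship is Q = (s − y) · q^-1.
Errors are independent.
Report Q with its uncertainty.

4.644 ± 0.344

Let u = s − y = 907.1. δu = √(δs² + δy²) = √(396 + 0.00402) = 19.9, so δu/u = 0.0219.
Q is then a monomial in u, q:
δQ/Q = √((δu/u)² + (-1·δq/q)²) = √(0.000481 + 0.00499) = 0.0740
Q = 4.644, so δQ = 0.0740 × 4.644 = 0.344.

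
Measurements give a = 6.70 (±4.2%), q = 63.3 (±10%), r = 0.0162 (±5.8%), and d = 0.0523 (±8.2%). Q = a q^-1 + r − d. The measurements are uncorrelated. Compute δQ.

0.0123

Let p = a·q^-1 = 0.106. δp/p = √((1·δa/a)² + (-1·δq/q)²) = √(0.00176 + 0.0100) = 0.108, so δp = 0.0115.
Q = p + r − d: δQ = √(δp² + δr² + δd²) = √(0.000132 + 8.83e-07 + 1.84e-05) = 0.0123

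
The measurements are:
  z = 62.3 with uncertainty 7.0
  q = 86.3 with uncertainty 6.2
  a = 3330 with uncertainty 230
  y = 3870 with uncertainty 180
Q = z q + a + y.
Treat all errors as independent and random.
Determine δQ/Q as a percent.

Let p = z·q = 5380. δp/p = √((1·δz/z)² + (1·δq/q)²) = √(0.0126 + 0.00516) = 0.133, so δp = 717.
Q = p + a + y: δQ = √(δp² + δa² + δy²) = √(5.14e+05 + 52900 + 32400) = 774
Q = 12600, so δQ/Q = 774/12600 = 0.0616.

6.16%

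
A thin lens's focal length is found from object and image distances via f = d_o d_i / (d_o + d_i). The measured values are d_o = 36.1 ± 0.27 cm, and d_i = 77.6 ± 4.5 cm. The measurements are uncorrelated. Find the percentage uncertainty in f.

∂f/∂d_o = (d_i/(d_o+d_i))² = 0.466;  ∂f/∂d_i = (d_o/(d_o+d_i))² = 0.101
δf = √((∂f/∂d_o · δd_o)² + (∂f/∂d_i · δd_i)²) = √(0.0158 + 0.206) = 0.471 cm
f = 24.6 cm, so δf/f = 0.471/24.6 = 0.0191.

1.91%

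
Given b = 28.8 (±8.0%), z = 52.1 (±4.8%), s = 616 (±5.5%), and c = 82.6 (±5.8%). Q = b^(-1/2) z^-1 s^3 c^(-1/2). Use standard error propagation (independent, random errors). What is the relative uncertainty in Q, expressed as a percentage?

17.9%

Since Q is a product/quotient, work with relative uncertainties:
  (−½·δb/b)² = (-0.5×0.0800)² = 0.00160;  (-1·δz/z)² = (-1×0.0480)² = 0.00230;  (3·δs/s)² = (3×0.0550)² = 0.0272;  (−½·δc/c)² = (-0.5×0.0580)² = 0.000841
δQ/Q = √(0.0320) = 0.179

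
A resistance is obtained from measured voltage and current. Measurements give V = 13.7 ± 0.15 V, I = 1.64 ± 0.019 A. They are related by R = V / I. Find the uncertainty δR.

R is a product of powers, so relative uncertainties combine in quadrature:
  (1·δV/V)² = (1×0.0109)² = 0.000120;  (-1·δI/I)² = (-1×0.0116)² = 0.000134
δR/R = √(0.000254) = 0.0159
R = 8.35 Ω, so δR = 0.0159 × 8.35 = 0.133 Ω.

0.133 Ω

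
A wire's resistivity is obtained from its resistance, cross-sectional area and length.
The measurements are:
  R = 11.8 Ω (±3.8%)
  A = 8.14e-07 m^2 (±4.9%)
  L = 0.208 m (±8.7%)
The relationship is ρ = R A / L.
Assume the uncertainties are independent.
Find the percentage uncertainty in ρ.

10.7%

Each factor contributes (exponent × relative error)² to (δρ/ρ)²:
  (1·δR/R)² = (1×0.0380)² = 0.00144;  (1·δA/A)² = (1×0.0490)² = 0.00240;  (-1·δL/L)² = (-1×0.0870)² = 0.00757
δρ/ρ = √(0.0114) = 0.107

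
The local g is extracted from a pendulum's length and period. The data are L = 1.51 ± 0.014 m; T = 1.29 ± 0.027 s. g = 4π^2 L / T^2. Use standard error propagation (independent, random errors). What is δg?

1.54 m/s^2

For a monomial g ∝ L, T^-2, fractional errors add in quadrature:
  (1·δL/L)² = (1×0.00927)² = 8.6e-05;  (-2·δT/T)² = (-2×0.0209)² = 0.00175
δg/g = √(0.00184) = 0.0429
g = 35.8 m/s^2, so δg = 0.0429 × 35.8 = 1.54 m/s^2.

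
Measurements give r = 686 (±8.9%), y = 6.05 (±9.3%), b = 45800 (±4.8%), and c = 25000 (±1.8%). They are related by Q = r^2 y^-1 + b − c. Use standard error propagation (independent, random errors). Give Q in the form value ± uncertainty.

Let p = r^2·y^-1 = 77800. δp/p = √((2·δr/r)² + (-1·δy/y)²) = √(0.0317 + 0.00865) = 0.201, so δp = 15600.
Q = p + b − c: δQ = √(δp² + δb² + δc²) = √(2.44e+08 + 4.83e+06 + 2.03e+05) = 15800
Q = 98600.

98600 ± 15800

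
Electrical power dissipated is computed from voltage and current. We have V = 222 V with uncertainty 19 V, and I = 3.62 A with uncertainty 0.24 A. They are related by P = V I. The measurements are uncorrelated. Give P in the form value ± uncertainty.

P is a product of powers, so relative uncertainties combine in quadrature:
  (1·δV/V)² = (1×0.0856)² = 0.00732;  (1·δI/I)² = (1×0.0663)² = 0.00440
δP/P = √(0.0117) = 0.108
P = 804 W, so δP = 0.108 × 804 = 87.0 W.

804 ± 87.0 W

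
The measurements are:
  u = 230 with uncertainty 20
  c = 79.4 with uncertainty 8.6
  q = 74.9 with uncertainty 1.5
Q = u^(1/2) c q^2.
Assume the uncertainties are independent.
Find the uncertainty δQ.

8.34e+05

For a monomial Q ∝ u^(1/2), c, q^2, fractional errors add in quadrature:
  (½·δu/u)² = (0.5×0.0870)² = 0.00189;  (1·δc/c)² = (1×0.108)² = 0.0117;  (2·δq/q)² = (2×0.0200)² = 0.00160
δQ/Q = √(0.0152) = 0.123
Q = 6.76e+06, so δQ = 0.123 × 6.76e+06 = 8.34e+05.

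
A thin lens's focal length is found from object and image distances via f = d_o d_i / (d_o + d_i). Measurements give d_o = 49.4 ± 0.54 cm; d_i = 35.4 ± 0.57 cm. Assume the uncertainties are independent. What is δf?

∂f/∂d_o = (d_i/(d_o+d_i))² = 0.174;  ∂f/∂d_i = (d_o/(d_o+d_i))² = 0.339
δf = √((∂f/∂d_o · δd_o)² + (∂f/∂d_i · δd_i)²) = √(0.00886 + 0.0374) = 0.215 cm

0.215 cm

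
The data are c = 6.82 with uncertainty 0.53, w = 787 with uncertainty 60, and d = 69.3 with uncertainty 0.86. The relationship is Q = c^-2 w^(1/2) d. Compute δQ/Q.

Since Q is a product/quotient, work with relative uncertainties:
  (-2·δc/c)² = (-2×0.0777)² = 0.0242;  (½·δw/w)² = (0.5×0.0762)² = 0.00145;  (1·δd/d)² = (1×0.0124)² = 0.000154
δQ/Q = √(0.0258) = 0.161

0.161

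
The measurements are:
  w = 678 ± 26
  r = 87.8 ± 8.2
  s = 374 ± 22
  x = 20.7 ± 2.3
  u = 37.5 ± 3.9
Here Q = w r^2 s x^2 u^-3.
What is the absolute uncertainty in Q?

6.86e+06

Q is a product of powers, so relative uncertainties combine in quadrature:
  (1·δw/w)² = (1×0.0383)² = 0.00147;  (2·δr/r)² = (2×0.0934)² = 0.0349;  (1·δs/s)² = (1×0.0588)² = 0.00346;  (2·δx/x)² = (2×0.111)² = 0.0494;  (-3·δu/u)² = (-3×0.104)² = 0.0973
δQ/Q = √(0.187) = 0.432
Q = 1.59e+07, so δQ = 0.432 × 1.59e+07 = 6.86e+06.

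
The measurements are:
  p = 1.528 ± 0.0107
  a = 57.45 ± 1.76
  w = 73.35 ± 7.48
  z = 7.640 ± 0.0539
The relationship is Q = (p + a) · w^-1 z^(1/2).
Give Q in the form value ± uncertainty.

2.222 ± 0.236

Let u = p + a = 58.98. δu = √(δp² + δa²) = √(0.000114 + 3.10) = 1.76, so δu/u = 0.0298.
Q is then a monomial in u, w, z:
δQ/Q = √((δu/u)² + (-1·δw/w)² + (½·δz/z)²) = √(0.000891 + 0.0104 + 1.24e-05) = 0.106
Q = 2.222, so δQ = 0.106 × 2.222 = 0.236.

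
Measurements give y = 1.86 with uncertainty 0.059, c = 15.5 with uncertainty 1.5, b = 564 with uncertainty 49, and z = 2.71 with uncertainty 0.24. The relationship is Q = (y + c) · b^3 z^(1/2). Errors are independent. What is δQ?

Let u = y + c = 17.4. δu = √(δy² + δc²) = √(0.00348 + 2.25) = 1.50, so δu/u = 0.0865.
Q is then a monomial in u, b, z:
δQ/Q = √((δu/u)² + (3·δb/b)² + (½·δz/z)²) = √(0.00748 + 0.0679 + 0.00196) = 0.278
Q = 5.13e+09, so δQ = 0.278 × 5.13e+09 = 1.43e+09.

1.43e+09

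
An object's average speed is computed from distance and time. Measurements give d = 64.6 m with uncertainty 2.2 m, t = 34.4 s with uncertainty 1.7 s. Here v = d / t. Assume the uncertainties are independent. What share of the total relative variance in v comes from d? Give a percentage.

(δv/v)² = (1·δd/d)² + (-1·δt/t)²
  d term: (1×0.0341)² = 0.00116
  t term: (-1×0.0494)² = 0.00244
Total = 0.00360. Share from d = 0.00116/0.00360 = 0.322.

32.2%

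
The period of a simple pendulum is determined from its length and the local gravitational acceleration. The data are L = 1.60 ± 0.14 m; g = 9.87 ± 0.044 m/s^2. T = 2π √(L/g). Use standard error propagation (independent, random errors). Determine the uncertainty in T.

Relative error in a monomial: (δT/T)² = Σ (nᵢ · δxᵢ/xᵢ)².
  (½·δL/L)² = (0.5×0.0875)² = 0.00191;  (−½·δg/g)² = (-0.5×0.00446)² = 4.97e-06
δT/T = √(0.00192) = 0.0438
T = 2.53 s, so δT = 0.0438 × 2.53 = 0.111 s.

0.111 s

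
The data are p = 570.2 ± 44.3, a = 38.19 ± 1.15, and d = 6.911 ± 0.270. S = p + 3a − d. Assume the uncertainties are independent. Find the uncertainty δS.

Each term contributes (cᵢ δxᵢ)² to (δS)²:
  (δp)² = 1960;  (3·δa)² = 11.9;  (δd)² = 0.0729
δS = √(1970) = 44.4

44.4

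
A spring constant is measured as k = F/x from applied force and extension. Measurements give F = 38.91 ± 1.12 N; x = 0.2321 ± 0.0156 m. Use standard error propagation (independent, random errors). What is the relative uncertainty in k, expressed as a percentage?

7.31%

Since k is a product/quotient, work with relative uncertainties:
  (1·δF/F)² = (1×0.0288)² = 0.000829;  (-1·δx/x)² = (-1×0.0672)² = 0.00452
δk/k = √(0.00535) = 0.0731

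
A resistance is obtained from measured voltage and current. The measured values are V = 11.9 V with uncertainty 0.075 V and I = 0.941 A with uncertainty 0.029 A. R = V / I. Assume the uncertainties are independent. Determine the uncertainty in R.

0.398 Ω

Each factor contributes (exponent × relative error)² to (δR/R)²:
  (1·δV/V)² = (1×0.00630)² = 3.97e-05;  (-1·δI/I)² = (-1×0.0308)² = 0.000950
δR/R = √(0.000989) = 0.0315
R = 12.6 Ω, so δR = 0.0315 × 12.6 = 0.398 Ω.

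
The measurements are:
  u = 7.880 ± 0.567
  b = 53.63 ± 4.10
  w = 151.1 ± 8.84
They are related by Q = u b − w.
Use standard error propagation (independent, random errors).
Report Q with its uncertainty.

Let p = u·b = 422.6. δp/p = √((1·δu/u)² + (1·δb/b)²) = √(0.00518 + 0.00584) = 0.105, so δp = 44.4.
Q = p − w: δQ = √(δp² + δw²) = √(1970 + 78.1) = 45.2
Q = 271.5.

271.5 ± 45.2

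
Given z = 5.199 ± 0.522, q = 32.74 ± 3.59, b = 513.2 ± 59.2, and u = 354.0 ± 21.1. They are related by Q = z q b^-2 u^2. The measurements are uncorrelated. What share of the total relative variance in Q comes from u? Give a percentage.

15.9%

(δQ/Q)² = (1·δz/z)² + (1·δq/q)² + (-2·δb/b)² + (2·δu/u)²
  z term: (1×0.100)² = 0.0101
  q term: (1×0.110)² = 0.0120
  b term: (-2×0.115)² = 0.0532
  u term: (2×0.0596)² = 0.0142
Total = 0.0895. Share from u = 0.0142/0.0895 = 0.159.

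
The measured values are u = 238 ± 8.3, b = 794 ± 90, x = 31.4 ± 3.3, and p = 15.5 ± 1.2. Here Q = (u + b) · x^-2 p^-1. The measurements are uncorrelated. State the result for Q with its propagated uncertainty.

Let w = u + b = 1030. δw = √(δu² + δb²) = √(68.9 + 8100) = 90.4, so δw/w = 0.0876.
Q is then a monomial in w, x, p:
δQ/Q = √((δw/w)² + (-2·δx/x)² + (-1·δp/p)²) = √(0.00767 + 0.0442 + 0.00599) = 0.241
Q = 0.0675, so δQ = 0.241 × 0.0675 = 0.0162.

0.0675 ± 0.0162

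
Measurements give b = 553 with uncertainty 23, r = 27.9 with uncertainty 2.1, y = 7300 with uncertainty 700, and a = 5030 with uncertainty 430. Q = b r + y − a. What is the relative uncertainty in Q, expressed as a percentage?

8.82%

Let p = b·r = 15400. δp/p = √((1·δb/b)² + (1·δr/r)²) = √(0.00173 + 0.00567) = 0.0860, so δp = 1330.
Q = p + y − a: δQ = √(δp² + δy² + δa²) = √(1.76e+06 + 4.9e+05 + 1.85e+05) = 1560
Q = 17700, so δQ/Q = 1560/17700 = 0.0882.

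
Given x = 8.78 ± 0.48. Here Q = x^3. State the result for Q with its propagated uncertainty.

Q ∝ x^3, so δQ/Q = |3| · δx/x = 3 × 0.0547 = 0.164.
Q = 677, so δQ = 0.164 × 677 = 111.

677 ± 111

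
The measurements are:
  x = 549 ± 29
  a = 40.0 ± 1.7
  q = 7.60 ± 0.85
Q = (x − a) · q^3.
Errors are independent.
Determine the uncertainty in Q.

Let u = x − a = 509. δu = √(δx² + δa²) = √(841 + 2.89) = 29.0, so δu/u = 0.0571.
Q is then a monomial in u, q:
δQ/Q = √((δu/u)² + (3·δq/q)²) = √(0.00326 + 0.113) = 0.340
Q = 2.23e+05, so δQ = 0.340 × 2.23e+05 = 76000.

76000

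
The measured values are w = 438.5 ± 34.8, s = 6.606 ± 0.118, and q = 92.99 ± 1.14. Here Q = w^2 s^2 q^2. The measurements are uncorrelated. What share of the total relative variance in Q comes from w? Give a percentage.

(δQ/Q)² = (2·δw/w)² + (2·δs/s)² + (2·δq/q)²
  w term: (2×0.0794)² = 0.0252
  s term: (2×0.0179)² = 0.00128
  q term: (2×0.0123)² = 0.000601
Total = 0.0271. Share from w = 0.0252/0.0271 = 0.931.

93.1%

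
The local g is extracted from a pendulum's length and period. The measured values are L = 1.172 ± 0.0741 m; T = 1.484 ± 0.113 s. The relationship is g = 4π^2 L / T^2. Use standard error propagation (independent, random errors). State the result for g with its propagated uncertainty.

For a monomial g ∝ L, T^-2, fractional errors add in quadrature:
  (1·δL/L)² = (1×0.0632)² = 0.00400;  (-2·δT/T)² = (-2×0.0761)² = 0.0232
δg/g = √(0.0272) = 0.165
g = 21.01 m/s^2, so δg = 0.165 × 21.01 = 3.46 m/s^2.

21.01 ± 3.46 m/s^2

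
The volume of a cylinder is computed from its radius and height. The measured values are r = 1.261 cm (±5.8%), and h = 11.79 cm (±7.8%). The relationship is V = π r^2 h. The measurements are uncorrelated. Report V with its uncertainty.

Relative error in a monomial: (δV/V)² = Σ (nᵢ · δxᵢ/xᵢ)².
  (2·δr/r)² = (2×0.0580)² = 0.0135;  (1·δh/h)² = (1×0.0780)² = 0.00608
δV/V = √(0.0195) = 0.140
V = 58.90 cm^3, so δV = 0.140 × 58.90 = 8.23 cm^3.

58.90 ± 8.23 cm^3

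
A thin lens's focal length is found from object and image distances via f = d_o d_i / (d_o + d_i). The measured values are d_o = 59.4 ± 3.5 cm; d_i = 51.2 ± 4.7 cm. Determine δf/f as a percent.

5.63%

∂f/∂d_o = (d_i/(d_o+d_i))² = 0.214;  ∂f/∂d_i = (d_o/(d_o+d_i))² = 0.288
δf = √((∂f/∂d_o · δd_o)² + (∂f/∂d_i · δd_i)²) = √(0.563 + 1.84) = 1.55 cm
f = 27.5 cm, so δf/f = 1.55/27.5 = 0.0563.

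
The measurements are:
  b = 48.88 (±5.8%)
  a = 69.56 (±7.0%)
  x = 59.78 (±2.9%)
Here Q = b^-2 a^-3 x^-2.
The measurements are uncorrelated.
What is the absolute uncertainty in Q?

8.59e-14

Relative error in a monomial: (δQ/Q)² = Σ (nᵢ · δxᵢ/xᵢ)².
  (-2·δb/b)² = (-2×0.0580)² = 0.0135;  (-3·δa/a)² = (-3×0.0700)² = 0.0441;  (-2·δx/x)² = (-2×0.0290)² = 0.00336
δQ/Q = √(0.0609) = 0.247
Q = 3.48e-13, so δQ = 0.247 × 3.48e-13 = 8.59e-14.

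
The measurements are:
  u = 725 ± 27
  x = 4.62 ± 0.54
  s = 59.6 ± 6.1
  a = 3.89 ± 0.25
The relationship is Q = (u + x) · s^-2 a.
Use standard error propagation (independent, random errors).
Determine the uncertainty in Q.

0.174

Let w = u + x = 730. δw = √(δu² + δx²) = √(729 + 0.292) = 27.0, so δw/w = 0.0370.
Q is then a monomial in w, s, a:
δQ/Q = √((δw/w)² + (-2·δs/s)² + (1·δa/a)²) = √(0.00137 + 0.0419 + 0.00413) = 0.218
Q = 0.799, so δQ = 0.218 × 0.799 = 0.174.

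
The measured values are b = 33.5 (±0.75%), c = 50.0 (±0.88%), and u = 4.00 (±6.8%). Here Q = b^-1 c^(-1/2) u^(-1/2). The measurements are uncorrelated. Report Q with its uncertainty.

Since Q is a product/quotient, work with relative uncertainties:
  (-1·δb/b)² = (-1×0.00750)² = 5.62e-05;  (−½·δc/c)² = (-0.5×0.00880)² = 1.94e-05;  (−½·δu/u)² = (-0.5×0.0680)² = 0.00116
δQ/Q = √(0.00123) = 0.0351
Q = 0.00211, so δQ = 0.0351 × 0.00211 = 7.41e-05.

(2.11 ± 0.0741) × 10^-3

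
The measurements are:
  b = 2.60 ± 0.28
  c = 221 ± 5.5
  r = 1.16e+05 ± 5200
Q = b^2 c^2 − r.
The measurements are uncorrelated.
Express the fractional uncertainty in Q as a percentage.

Let p = b^2·c^2 = 3.3e+05. δp/p = √((2·δb/b)² + (2·δc/c)²) = √(0.0464 + 0.00248) = 0.221, so δp = 73000.
Q = p − r: δQ = √(δp² + δr²) = √(5.33e+09 + 2.7e+07) = 73200
Q = 2.14e+05, so δQ/Q = 73200/2.14e+05 = 0.342.

34.2%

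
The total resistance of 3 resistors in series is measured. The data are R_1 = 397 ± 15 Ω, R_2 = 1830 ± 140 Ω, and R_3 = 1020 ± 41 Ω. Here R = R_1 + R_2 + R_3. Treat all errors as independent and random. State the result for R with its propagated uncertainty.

R is a linear combination, so absolute uncertainties add in quadrature:
  (δR_1)² = 225;  (δR_2)² = 19600;  (δR_3)² = 1680
δR = √(21500) = 147 Ω
R = 3250 Ω.

3250 ± 147 Ω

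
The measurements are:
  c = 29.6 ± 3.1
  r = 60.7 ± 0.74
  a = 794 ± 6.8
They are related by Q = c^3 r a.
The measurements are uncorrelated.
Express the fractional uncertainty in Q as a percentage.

31.5%

Products/powers → add relative errors in quadrature, weighted by exponent:
  (3·δc/c)² = (3×0.105)² = 0.0987;  (1·δr/r)² = (1×0.0122)² = 0.000149;  (1·δa/a)² = (1×0.00856)² = 7.33e-05
δQ/Q = √(0.0989) = 0.315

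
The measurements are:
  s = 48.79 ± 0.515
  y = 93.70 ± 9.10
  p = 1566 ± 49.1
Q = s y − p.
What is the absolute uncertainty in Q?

449

Let w = s·y = 4572. δw/w = √((1·δs/s)² + (1·δy/y)²) = √(0.000111 + 0.00943) = 0.0977, so δw = 447.
Q = w − p: δQ = √(δw² + δp²) = √(1.99e+05 + 2410) = 449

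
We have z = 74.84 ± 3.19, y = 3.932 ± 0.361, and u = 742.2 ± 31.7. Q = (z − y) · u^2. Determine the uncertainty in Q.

3.78e+06

Let w = z − y = 70.91. δw = √(δz² + δy²) = √(10.2 + 0.130) = 3.21, so δw/w = 0.0453.
Q is then a monomial in w, u:
δQ/Q = √((δw/w)² + (2·δu/u)²) = √(0.00205 + 0.00730) = 0.0967
Q = 3.906e+07, so δQ = 0.0967 × 3.906e+07 = 3.78e+06.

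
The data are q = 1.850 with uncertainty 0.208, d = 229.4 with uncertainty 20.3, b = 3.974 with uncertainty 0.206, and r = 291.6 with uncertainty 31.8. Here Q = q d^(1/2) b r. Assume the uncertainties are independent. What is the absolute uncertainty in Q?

5550

Relative error in a monomial: (δQ/Q)² = Σ (nᵢ · δxᵢ/xᵢ)².
  (1·δq/q)² = (1×0.112)² = 0.0126;  (½·δd/d)² = (0.5×0.0885)² = 0.00196;  (1·δb/b)² = (1×0.0518)² = 0.00269;  (1·δr/r)² = (1×0.109)² = 0.0119
δQ/Q = √(0.0292) = 0.171
Q = 32470, so δQ = 0.171 × 32470 = 5550.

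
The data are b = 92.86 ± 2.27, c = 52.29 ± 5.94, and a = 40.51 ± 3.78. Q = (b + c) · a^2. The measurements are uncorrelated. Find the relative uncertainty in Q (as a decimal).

Let u = b + c = 145.2. δu = √(δb² + δc²) = √(5.15 + 35.3) = 6.36, so δu/u = 0.0438.
Q is then a monomial in u, a:
δQ/Q = √((δu/u)² + (2·δa/a)²) = √(0.00192 + 0.0348) = 0.192

0.192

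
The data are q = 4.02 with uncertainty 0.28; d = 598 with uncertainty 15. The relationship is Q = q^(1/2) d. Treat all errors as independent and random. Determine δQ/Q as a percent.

4.29%

Since Q is a product/quotient, work with relative uncertainties:
  (½·δq/q)² = (0.5×0.0697)² = 0.00121;  (1·δd/d)² = (1×0.0251)² = 0.000629
δQ/Q = √(0.00184) = 0.0429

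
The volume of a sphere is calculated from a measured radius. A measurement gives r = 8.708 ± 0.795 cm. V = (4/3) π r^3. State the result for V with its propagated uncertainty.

V is a product of powers, so relative uncertainties combine in quadrature:
  (3·δr/r)² = (3×0.0913)² = 0.0750
δV/V = √(0.0750) = 0.274
V = 2766 cm^3, so δV = 0.274 × 2766 = 758 cm^3.

2766 ± 758 cm^3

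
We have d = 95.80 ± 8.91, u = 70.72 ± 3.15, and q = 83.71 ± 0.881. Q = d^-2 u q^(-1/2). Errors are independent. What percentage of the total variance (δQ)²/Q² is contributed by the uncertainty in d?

94.5%

(δQ/Q)² = (-2·δd/d)² + (1·δu/u)² + (−½·δq/q)²
  d term: (-2×0.0930)² = 0.0346
  u term: (1×0.0445)² = 0.00198
  q term: (-0.5×0.0105)² = 2.77e-05
Total = 0.0366. Share from d = 0.0346/0.0366 = 0.945.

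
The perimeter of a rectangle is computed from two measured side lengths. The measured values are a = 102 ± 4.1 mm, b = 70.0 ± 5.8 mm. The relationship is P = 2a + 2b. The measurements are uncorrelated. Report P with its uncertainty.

Absolute uncertainties add in quadrature for a linear combination:
  (2·δa)² = 67.2;  (2·δb)² = 135
δP = √(202) = 14.2 mm
P = 344 mm.

344 ± 14.2 mm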